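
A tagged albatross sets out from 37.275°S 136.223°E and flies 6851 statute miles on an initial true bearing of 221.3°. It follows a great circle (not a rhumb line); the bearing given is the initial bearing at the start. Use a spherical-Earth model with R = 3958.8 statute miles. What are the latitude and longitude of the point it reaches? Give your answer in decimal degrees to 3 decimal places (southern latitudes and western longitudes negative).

latitude -29.593°, longitude 4.757°

Central angle δ = d/R = 1.730575 rad.
Start latitude φ₁ = -0.650571 rad; initial bearing θ = 3.862414 rad.
sin φ₂ = sin φ₁ cos δ + cos φ₁ sin δ cos θ = (-0.605641)(-0.159100) + (0.795738)(0.987263)(-0.751264) = -0.493837
φ₂ = asin(-0.493837) = -0.516497 rad = -29.593°.
Then Δλ = atan2(-0.518499, -0.458188) = -2.294522 rad, from sin θ sin δ cos φ₁ over cos δ − sin φ₁ sin φ₂.
λ₂ = 136.223° + -131.466° = 4.757°.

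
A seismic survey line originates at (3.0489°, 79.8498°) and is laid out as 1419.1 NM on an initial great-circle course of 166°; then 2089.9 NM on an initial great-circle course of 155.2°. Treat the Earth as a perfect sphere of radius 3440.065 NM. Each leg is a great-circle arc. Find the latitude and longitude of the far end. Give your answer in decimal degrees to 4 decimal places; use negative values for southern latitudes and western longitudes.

latitude -50.0238°, longitude 107.6500°

Apply the spherical direct solution leg by leg, carrying full precision between legs.
Leg 1: from (3.0489°, 79.8498°), δ = 1419.1/3440.065 = 0.412521 rad, θ = 166° → φ = -19.8607°, λ = 85.7690°.
Leg 2: from (-19.8607°, 85.7690°), δ = 2089.9/3440.065 = 0.607518 rad, θ = 155.2° → φ = -50.0238°, λ = 107.6500°.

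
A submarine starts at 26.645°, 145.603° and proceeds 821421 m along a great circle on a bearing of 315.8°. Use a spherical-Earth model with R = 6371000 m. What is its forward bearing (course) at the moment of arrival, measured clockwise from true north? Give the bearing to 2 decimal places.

final bearing 312.84°

Central angle δ = d/R = 0.128931 rad.
Start latitude φ₁ = 0.465043 rad; initial bearing θ = 5.511750 rad.
Destination latitude: φ₂ = arcsin( sin φ₁ cos δ + cos φ₁ sin δ cos θ ) = arcsin(0.527126) = 31.811°.
For the longitude increment, Δλ = atan2( sin θ sin δ cos φ₁, cos δ − sin φ₁ sin φ₂ ) = atan2(-0.080118, 0.755304) = -6.055°.
Hence λ₂ = 145.603° + -6.055° = 139.548°.
The forward bearing on arrival equals the back-azimuth from the destination plus 180°.
Back-azimuth from P₂ (31.81°, 139.55°) to P₁ (26.64°, 145.60°), with Δλ' = λ₁ − λ₂ = 6.05°: atan2( sin Δλ' cos φ₁ , cos φ₂ sin φ₁ − sin φ₂ cos φ₁ cos Δλ' ) = 132.84°.
Final bearing = (132.84° + 180°) mod 360° = 312.84°.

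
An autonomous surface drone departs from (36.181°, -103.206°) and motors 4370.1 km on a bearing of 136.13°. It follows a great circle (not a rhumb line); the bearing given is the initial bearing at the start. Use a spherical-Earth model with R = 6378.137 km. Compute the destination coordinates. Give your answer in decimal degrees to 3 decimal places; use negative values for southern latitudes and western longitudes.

δ = 4370.1/6378.137 = 0.685169 rad (39.2573°).
Start latitude φ₁ = 0.631478 rad; initial bearing θ = 2.375917 rad.
sin φ₂ = sin φ₁ cos δ + cos φ₁ sin δ cos θ = (0.590338)(0.774312) + (0.807156)(0.632804)(-0.720914) = 0.088884
φ₂ = asin(0.088884) = 0.089001 rad = 5.099°.
Then Δλ = atan2(0.353977, 0.721841) = 0.455923 rad, from sin θ sin δ cos φ₁ over cos δ − sin φ₁ sin φ₂.
Hence λ₂ = -103.206° + 26.122° = -77.084°.

latitude 5.099°, longitude -77.084°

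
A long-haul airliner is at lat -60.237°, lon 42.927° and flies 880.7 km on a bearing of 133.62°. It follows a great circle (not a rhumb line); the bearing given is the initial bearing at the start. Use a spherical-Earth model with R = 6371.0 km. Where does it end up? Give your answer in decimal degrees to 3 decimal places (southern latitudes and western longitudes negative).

latitude -65.093°, longitude 56.629°

The arc subtends δ = 880.7/6371 = 0.138236 rad at the centre.
Start latitude φ₁ = -1.051334 rad; initial bearing θ = 2.332109 rad.
sin φ₂ = sin φ₁ cos δ + cos φ₁ sin δ cos θ = (-0.868086)(0.990461) + (0.496413)(0.137796)(-0.689872) = -0.906995
φ₂ = asin(-0.906995) = -1.136093 rad = -65.093°.
Δλ = atan2( sin θ sin δ cos φ₁ , cos δ − sin φ₁ sin φ₂ ) = atan2(0.049520, 0.203111) = 0.239141 rad = 13.702°.
λ₂ = 42.927° + 13.702° = 56.629°.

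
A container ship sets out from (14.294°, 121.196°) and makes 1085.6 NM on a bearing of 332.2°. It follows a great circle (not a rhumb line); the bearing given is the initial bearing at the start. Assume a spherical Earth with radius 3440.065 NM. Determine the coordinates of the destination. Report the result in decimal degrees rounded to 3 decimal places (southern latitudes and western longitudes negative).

δ = 1085.6/3440.065 = 0.315575 rad (18.0811°).
Start latitude φ₁ = 0.249477 rad; initial bearing θ = 5.797984 rad.
Destination latitude: φ₂ = arcsin( sin φ₁ cos δ + cos φ₁ sin δ cos θ ) = arcsin(0.500748) = 30.049°.
Then Δλ = atan2(-0.140268, 0.826985) = -0.168015 rad, from sin θ sin δ cos φ₁ over cos δ − sin φ₁ sin φ₂.
λ₂ = λ₁ + Δλ = 111.569°.

latitude 30.049°, longitude 111.569°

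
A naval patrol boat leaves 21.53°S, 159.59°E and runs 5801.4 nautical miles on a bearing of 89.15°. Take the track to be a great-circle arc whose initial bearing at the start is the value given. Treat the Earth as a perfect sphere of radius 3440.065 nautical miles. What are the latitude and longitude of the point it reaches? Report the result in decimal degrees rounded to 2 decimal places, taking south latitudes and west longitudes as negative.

Central angle δ = d/R = 1.686422 rad.
Start latitude φ₁ = -0.375769 rad; initial bearing θ = 1.555961 rad.
Applying the spherical law of cosines for sides, sin φ₂ = sin φ₁ cos δ + cos φ₁ sin δ cos θ = 0.056046, so φ₂ = 3.21°.
Then Δλ = atan2(0.923913, -0.094800) = 1.673045 rad, from sin θ sin δ cos φ₁ over cos δ − sin φ₁ sin φ₂.
λ₂ = 159.59° + 95.86° = 255.45°, normalized to (−180°, 180°] → -104.55°.

latitude 3.21°, longitude -104.55°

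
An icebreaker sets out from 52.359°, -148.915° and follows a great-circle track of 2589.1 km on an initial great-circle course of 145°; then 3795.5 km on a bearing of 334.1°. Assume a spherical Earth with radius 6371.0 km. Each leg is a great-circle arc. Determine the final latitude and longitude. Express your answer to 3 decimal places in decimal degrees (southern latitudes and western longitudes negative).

latitude 60.059°, longitude -162.823°

Apply the spherical direct solution leg by leg, carrying full precision between legs.
Leg 1: from (52.359°, -148.915°), δ = 2589.1/6371 = 0.406388 rad, θ = 145° → φ = 31.979°, λ = -133.412°.
Leg 2: from (31.979°, -133.412°), δ = 3795.5/6371 = 0.595746 rad, θ = 334.1° → φ = 60.059°, λ = -162.823°.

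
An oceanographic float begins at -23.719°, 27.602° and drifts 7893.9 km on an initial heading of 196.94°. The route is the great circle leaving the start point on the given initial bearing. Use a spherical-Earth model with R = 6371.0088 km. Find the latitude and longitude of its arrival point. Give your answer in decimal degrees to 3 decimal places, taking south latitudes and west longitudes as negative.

latitude -73.549°, longitude -75.796°

The arc subtends δ = 7893.9/6371.0088 = 1.239035 rad at the centre.
Converting: φ₁ = -0.413975 rad, θ = 3.437251 rad.
sin φ₂ = sin φ₁ cos δ + cos φ₁ sin δ cos θ = (-0.402251)(0.325709) + (0.915529)(0.945470)(-0.956610) = -0.959064
φ₂ = asin(-0.959064) = -1.283679 rad = -73.549°.
Then Δλ = atan2(-0.252212, -0.060076) = -1.804634 rad, from sin θ sin δ cos φ₁ over cos δ − sin φ₁ sin φ₂.
Hence λ₂ = 27.602° + -103.398° = -75.796°.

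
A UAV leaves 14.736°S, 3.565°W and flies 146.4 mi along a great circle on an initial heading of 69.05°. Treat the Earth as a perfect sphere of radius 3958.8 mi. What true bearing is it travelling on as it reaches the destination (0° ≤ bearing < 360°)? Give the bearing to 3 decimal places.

The arc subtends δ = 146.4/3958.8 = 0.036981 rad at the centre.
With φ₁ = -14.736° = -0.257192 rad and θ = 69.05° = 1.205150 rad:
sin φ₂ = sin φ₁ cos δ + cos φ₁ sin δ cos θ = (-0.254366)(0.999316) + (0.967108)(0.036972)(0.357553) = -0.241407
φ₂ = asin(-0.241407) = -0.243815 rad = -13.970°.
Δλ = atan2( sin θ sin δ cos φ₁ , cos δ − sin φ₁ sin φ₂ ) = atan2(0.033393, 0.937911) = 0.035588 rad = 2.039°.
Hence λ₂ = -3.565° + 2.039° = -1.526°.
The forward bearing on arrival equals the back-azimuth from the destination plus 180°.
Back-azimuth from P₂ (-13.970°, -1.526°) to P₁ (-14.736°, -3.565°), with Δλ' = λ₁ − λ₂ = -2.039°: atan2( sin Δλ' cos φ₁ , cos φ₂ sin φ₁ − sin φ₂ cos φ₁ cos Δλ' ) = 248.544°.
Final bearing = (248.544° + 180°) mod 360° = 68.544°.

final bearing 68.544°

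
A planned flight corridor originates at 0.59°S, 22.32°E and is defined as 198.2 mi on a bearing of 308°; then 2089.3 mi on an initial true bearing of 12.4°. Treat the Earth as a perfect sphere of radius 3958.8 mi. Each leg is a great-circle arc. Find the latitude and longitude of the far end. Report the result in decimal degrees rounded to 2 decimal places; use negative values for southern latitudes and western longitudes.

Apply the spherical direct solution leg by leg, carrying full precision between legs.
Leg 1: from (-0.59°, 22.32°), δ = 198.2/3958.8 = 0.050066 rad, θ = 308° → φ = 1.18°, λ = 20.06°.
Leg 2: from (1.18°, 20.06°), δ = 2089.3/3958.8 = 0.527761 rad, θ = 12.4° → φ = 30.63°, λ = 27.28°.

latitude 30.63°, longitude 27.28°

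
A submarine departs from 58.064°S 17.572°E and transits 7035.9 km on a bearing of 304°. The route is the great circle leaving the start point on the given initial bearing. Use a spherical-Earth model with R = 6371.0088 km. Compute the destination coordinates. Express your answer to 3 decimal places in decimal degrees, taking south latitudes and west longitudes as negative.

latitude -6.744°, longitude -30.642°

Central angle δ = d/R = 1.104362 rad.
Converting: φ₁ = -1.013408 rad, θ = 5.305801 rad.
Applying the spherical law of cosines for sides, sin φ₂ = sin φ₁ cos δ + cos φ₁ sin δ cos θ = -0.117438, so φ₂ = -6.744°.
For the longitude increment, Δλ = atan2( sin θ sin δ cos φ₁, cos δ − sin φ₁ sin φ₂ ) = atan2(-0.391692, 0.350042) = -48.214°.
Hence λ₂ = 17.572° + -48.214° = -30.642°.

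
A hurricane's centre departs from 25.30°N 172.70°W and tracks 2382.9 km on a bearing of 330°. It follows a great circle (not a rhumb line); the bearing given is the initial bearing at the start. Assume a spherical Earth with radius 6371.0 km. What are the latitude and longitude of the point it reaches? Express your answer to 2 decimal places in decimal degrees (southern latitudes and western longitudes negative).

latitude 43.15°, longitude 172.80°

Angular distance δ = d/R = 2382.9 / 6371 = 0.374023 rad.
Start latitude φ₁ = 0.441568 rad; initial bearing θ = 5.759587 rad.
sin φ₂ = sin φ₁ cos δ + cos φ₁ sin δ cos θ = (0.427358)(0.930865) + (0.904083)(0.365363)(0.866025) = 0.683877
φ₂ = asin(0.683877) = 0.753063 rad = 43.15°.
For the longitude increment, Δλ = atan2( sin θ sin δ cos φ₁, cos δ − sin φ₁ sin φ₂ ) = atan2(-0.165159, 0.638605) = -14.50°.
λ₂ = -172.70° + -14.50° = -187.20°, normalized to (−180°, 180°] → 172.80°.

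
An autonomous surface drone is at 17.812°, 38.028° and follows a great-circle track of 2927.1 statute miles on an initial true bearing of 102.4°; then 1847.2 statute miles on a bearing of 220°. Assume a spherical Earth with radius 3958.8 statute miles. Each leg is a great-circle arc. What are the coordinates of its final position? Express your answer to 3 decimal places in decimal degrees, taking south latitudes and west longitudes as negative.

latitude -15.334°, longitude 61.933°

Apply the spherical direct solution leg by leg, carrying full precision between legs.
Leg 1: from (17.812°, 38.028°), δ = 2927.1/3958.8 = 0.739391 rad, θ = 102.4° → φ = 5.063°, λ = 79.381°.
Leg 2: from (5.063°, 79.381°), δ = 1847.2/3958.8 = 0.466606 rad, θ = 220° → φ = -15.334°, λ = 61.933°.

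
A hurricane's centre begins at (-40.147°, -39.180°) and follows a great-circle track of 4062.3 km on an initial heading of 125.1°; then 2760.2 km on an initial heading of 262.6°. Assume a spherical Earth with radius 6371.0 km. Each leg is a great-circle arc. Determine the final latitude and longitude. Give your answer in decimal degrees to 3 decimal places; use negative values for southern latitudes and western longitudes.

latitude -47.862°, longitude -26.471°

Apply the spherical direct solution leg by leg, carrying full precision between legs.
Leg 1: from (-40.147°, -39.180°), δ = 4062.3/6371 = 0.637624 rad, θ = 125.1° → φ = -51.234°, λ = 11.883°.
Leg 2: from (-51.234°, 11.883°), δ = 2760.2/6371 = 0.433244 rad, θ = 262.6° → φ = -47.862°, λ = -26.471°.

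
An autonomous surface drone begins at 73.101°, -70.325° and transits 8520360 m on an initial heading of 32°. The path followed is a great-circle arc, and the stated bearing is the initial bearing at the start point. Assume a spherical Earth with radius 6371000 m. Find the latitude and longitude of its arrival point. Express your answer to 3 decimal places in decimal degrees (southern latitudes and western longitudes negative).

latitude 27.462°, longitude 74.153°

Angular distance δ = d/R = 8520360 / 6371000 = 1.337366 rad.
Start latitude φ₁ = 1.275853 rad; initial bearing θ = 0.558505 rad.
sin φ₂ = sin φ₁ cos δ + cos φ₁ sin δ cos θ = (0.956819)(0.231316) + (0.290685)(0.972879)(0.848048) = 0.461157
φ₂ = asin(0.461157) = 0.479299 rad = 27.462°.
For the longitude increment, Δλ = atan2( sin θ sin δ cos φ₁, cos δ − sin φ₁ sin φ₂ ) = atan2(0.149862, -0.209928) = 144.478°.
Hence λ₂ = -70.325° + 144.478° = 74.153°.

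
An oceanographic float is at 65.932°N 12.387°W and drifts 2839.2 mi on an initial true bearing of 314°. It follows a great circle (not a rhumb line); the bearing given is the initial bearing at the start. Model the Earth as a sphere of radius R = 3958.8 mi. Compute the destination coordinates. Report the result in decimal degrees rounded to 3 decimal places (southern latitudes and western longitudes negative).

δ = 2839.2/3958.8 = 0.717187 rad (41.0918°).
Converting: φ₁ = 1.150730 rad, θ = 5.480334 rad.
Applying the spherical law of cosines for sides, sin φ₂ = sin φ₁ cos δ + cos φ₁ sin δ cos θ = 0.874337, so φ₂ = 60.967°.
Δλ = atan2( sin θ sin δ cos φ₁ , cos δ − sin φ₁ sin φ₂ ) = atan2(-0.192817, -0.044667) = -1.798434 rad = -103.043°.
λ₂ = λ₁ + Δλ = -115.430°.

latitude 60.967°, longitude -115.430°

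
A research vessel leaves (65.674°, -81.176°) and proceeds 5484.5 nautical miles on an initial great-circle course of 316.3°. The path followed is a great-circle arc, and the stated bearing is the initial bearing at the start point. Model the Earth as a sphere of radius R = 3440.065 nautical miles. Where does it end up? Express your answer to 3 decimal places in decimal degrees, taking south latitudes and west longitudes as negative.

δ = 5484.5/3440.065 = 1.594301 rad (91.3467°).
Converting: φ₁ = 1.146228 rad, θ = 5.520476 rad.
sin φ₂ = sin φ₁ cos δ + cos φ₁ sin δ cos θ = (0.911216)(-0.023503) + (0.411928)(0.999724)(0.722967) = 0.276312
φ₂ = asin(0.276312) = 0.279955 rad = 16.040°.
Then Δλ = atan2(-0.284515, -0.275283) = -2.339704 rad, from sin θ sin δ cos φ₁ over cos δ − sin φ₁ sin φ₂.
λ₂ = -81.176° + -134.055° = -215.231°, normalized to (−180°, 180°] → 144.769°.

latitude 16.040°, longitude 144.769°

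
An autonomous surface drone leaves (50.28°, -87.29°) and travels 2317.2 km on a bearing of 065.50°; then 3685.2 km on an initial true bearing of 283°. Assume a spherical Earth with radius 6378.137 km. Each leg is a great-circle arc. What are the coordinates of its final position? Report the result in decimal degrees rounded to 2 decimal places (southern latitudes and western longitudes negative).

Apply the spherical direct solution leg by leg, carrying full precision between legs.
Leg 1: from (50.28°, -87.29°), δ = 2317.2/6378.137 = 0.363304 rad, θ = 65.5° → φ = 54.40°, λ = -53.54°.
Leg 2: from (54.40°, -53.54°), δ = 3685.2/6378.137 = 0.577786 rad, θ = 283° → φ = 48.82°, λ = -107.47°.

latitude 48.82°, longitude -107.47°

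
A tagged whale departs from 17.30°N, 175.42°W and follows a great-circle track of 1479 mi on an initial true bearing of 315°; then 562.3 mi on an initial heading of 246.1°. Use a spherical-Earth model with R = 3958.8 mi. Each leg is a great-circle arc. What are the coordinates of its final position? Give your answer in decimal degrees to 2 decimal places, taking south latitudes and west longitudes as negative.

latitude 27.98°, longitude 158.52°

Apply the spherical direct solution leg by leg, carrying full precision between legs.
Leg 1: from (17.30°, -175.42°), δ = 1479/3958.8 = 0.373598 rad, θ = 315° → φ = 31.55°, λ = 166.95°.
Leg 2: from (31.55°, 166.95°), δ = 562.3/3958.8 = 0.142038 rad, θ = 246.1° → φ = 27.98°, λ = 158.52°.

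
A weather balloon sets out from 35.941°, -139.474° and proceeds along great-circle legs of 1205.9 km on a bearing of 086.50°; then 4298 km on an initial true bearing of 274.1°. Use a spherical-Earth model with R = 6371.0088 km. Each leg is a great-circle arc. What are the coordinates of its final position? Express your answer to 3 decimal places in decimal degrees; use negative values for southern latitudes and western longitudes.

latitude 29.581°, longitude -171.832°

Apply the spherical direct solution leg by leg, carrying full precision between legs.
Leg 1: from (35.941°, -139.474°), δ = 1205.9/6371.0088 = 0.189279 rad, θ = 86.5° → φ = 35.857°, λ = -126.076°.
Leg 2: from (35.857°, -126.076°), δ = 4298/6371.0088 = 0.674618 rad, θ = 274.1° → φ = 29.581°, λ = -171.832°.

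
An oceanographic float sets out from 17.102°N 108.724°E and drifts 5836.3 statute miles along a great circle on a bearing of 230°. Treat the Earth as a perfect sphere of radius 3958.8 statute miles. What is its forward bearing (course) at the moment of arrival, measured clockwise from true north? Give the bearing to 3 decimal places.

final bearing 244.329°

Angular distance δ = d/R = 5836.3 / 3958.8 = 1.474260 rad.
Start latitude φ₁ = 0.298486 rad; initial bearing θ = 4.014257 rad.
sin φ₂ = sin φ₁ cos δ + cos φ₁ sin δ cos θ = (0.294074)(0.096387) + (0.955783)(0.995344)(-0.642788) = -0.583160
φ₂ = asin(-0.583160) = -0.622613 rad = -35.673°.
Then Δλ = atan2(-0.728763, 0.267879) = -1.218547 rad, from sin θ sin δ cos φ₁ over cos δ − sin φ₁ sin φ₂.
λ₂ = 108.724° + -69.818° = 38.906°.
The forward bearing on arrival equals the back-azimuth from the destination plus 180°.
Back-azimuth from P₂ (-35.673°, 38.906°) to P₁ (17.102°, 108.724°), with Δλ' = λ₁ − λ₂ = 69.818°: atan2( sin Δλ' cos φ₁ , cos φ₂ sin φ₁ − sin φ₂ cos φ₁ cos Δλ' ) = 64.329°.
Final bearing = (64.329° + 180°) mod 360° = 244.329°.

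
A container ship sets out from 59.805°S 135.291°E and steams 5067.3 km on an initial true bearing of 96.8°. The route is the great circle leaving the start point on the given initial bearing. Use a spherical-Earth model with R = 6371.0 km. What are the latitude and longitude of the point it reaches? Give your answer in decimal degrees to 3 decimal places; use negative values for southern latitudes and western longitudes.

latitude -40.358°, longitude -156.186°

The arc subtends δ = 5067.3/6371 = 0.795370 rad at the centre.
Start latitude φ₁ = -1.043794 rad; initial bearing θ = 1.689479 rad.
Applying the spherical law of cosines for sides, sin φ₂ = sin φ₁ cos δ + cos φ₁ sin δ cos θ = -0.647568, so φ₂ = -40.358°.
Then Δλ = atan2(0.356637, 0.140316) = 1.195956 rad, from sin θ sin δ cos φ₁ over cos δ − sin φ₁ sin φ₂.
λ₂ = 135.291° + 68.523° = 203.814°, normalized to (−180°, 180°] → -156.186°.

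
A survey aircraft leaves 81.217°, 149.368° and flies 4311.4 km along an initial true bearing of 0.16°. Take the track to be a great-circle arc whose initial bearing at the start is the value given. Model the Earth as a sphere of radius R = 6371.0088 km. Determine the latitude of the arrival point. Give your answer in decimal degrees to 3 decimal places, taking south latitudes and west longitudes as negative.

latitude 60.010°

Central angle δ = d/R = 0.676722 rad.
With φ₁ = 81.217° = 1.417504 rad and θ = 0.16° = 0.002793 rad:
Destination latitude: φ₂ = arcsin( sin φ₁ cos δ + cos φ₁ sin δ cos θ ) = arcsin(0.866110) = 60.010°.
For the longitude increment, Δλ = atan2( sin θ sin δ cos φ₁, cos δ − sin φ₁ sin φ₂ ) = atan2(0.000267, -0.076324) = 179.800°.
λ₂ = 149.368° + 179.800° = 329.168°, normalized to (−180°, 180°] → -30.832°.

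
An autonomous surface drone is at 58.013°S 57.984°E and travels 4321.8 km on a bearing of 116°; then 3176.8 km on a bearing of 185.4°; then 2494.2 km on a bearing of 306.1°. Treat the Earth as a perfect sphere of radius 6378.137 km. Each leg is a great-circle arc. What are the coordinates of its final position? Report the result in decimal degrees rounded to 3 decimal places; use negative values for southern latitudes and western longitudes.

latitude -61.982°, longitude 71.049°

Apply the spherical direct solution leg by leg, carrying full precision between legs.
Leg 1: from (-58.013°, 57.984°), δ = 4321.8/6378.137 = 0.677596 rad, θ = 116° → φ = -53.743°, λ = 130.305°.
Leg 2: from (-53.743°, 130.305°), δ = 3176.8/6378.137 = 0.498076 rad, θ = 185.4° → φ = -81.763°, λ = 112.015°.
Leg 3: from (-81.763°, 112.015°), δ = 2494.2/6378.137 = 0.391055 rad, θ = 306.1° → φ = -61.982°, λ = 71.049°.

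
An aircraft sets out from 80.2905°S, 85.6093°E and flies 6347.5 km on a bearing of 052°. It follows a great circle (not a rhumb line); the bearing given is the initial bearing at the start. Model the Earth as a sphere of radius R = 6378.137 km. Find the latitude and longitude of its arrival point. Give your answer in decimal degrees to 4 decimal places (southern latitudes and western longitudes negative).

Central angle δ = d/R = 0.995197 rad.
With φ₁ = -80.2905° = -1.401334 rad and θ = 52° = 0.907571 rad:
sin φ₂ = sin φ₁ cos δ + cos φ₁ sin δ cos θ = (-0.985676)(0.544338) + (0.168653)(0.838866)(0.615661) = -0.449439
φ₂ = asin(-0.449439) = -0.466137 rad = -26.7077°.
Then Δλ = atan2(0.111485, 0.101337) = 0.833046 rad, from sin θ sin δ cos φ₁ over cos δ − sin φ₁ sin φ₂.
λ₂ = λ₁ + Δλ = 133.3393°.

latitude -26.7077°, longitude 133.3393°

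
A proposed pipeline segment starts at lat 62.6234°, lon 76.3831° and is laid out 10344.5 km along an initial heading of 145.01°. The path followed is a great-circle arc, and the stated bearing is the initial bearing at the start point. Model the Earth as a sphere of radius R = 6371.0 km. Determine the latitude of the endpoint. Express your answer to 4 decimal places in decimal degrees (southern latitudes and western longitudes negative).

The arc subtends δ = 10344.5/6371 = 1.623685 rad at the centre.
Start latitude φ₁ = 1.092985 rad; initial bearing θ = 2.530902 rad.
Applying the spherical law of cosines for sides, sin φ₂ = sin φ₁ cos δ + cos φ₁ sin δ cos θ = -0.423140, so φ₂ = -25.0330°.
Then Δλ = atan2(0.263317, 0.322885) = 0.684130 rad, from sin θ sin δ cos φ₁ over cos δ − sin φ₁ sin φ₂.
λ₂ = λ₁ + Δλ = 115.5808°.

latitude -25.0330°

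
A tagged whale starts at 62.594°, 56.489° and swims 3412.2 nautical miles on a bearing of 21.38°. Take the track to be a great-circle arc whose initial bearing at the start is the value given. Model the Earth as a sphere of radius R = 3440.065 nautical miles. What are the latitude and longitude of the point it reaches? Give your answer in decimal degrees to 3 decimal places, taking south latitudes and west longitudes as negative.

latitude 57.616°, longitude -158.244°

Angular distance δ = d/R = 3412.2 / 3440.065 = 0.991900 rad.
Start latitude φ₁ = 1.092471 rad; initial bearing θ = 0.373151 rad.
Destination latitude: φ₂ = arcsin( sin φ₁ cos δ + cos φ₁ sin δ cos θ ) = arcsin(0.844479) = 57.616°.
For the longitude increment, Δλ = atan2( sin θ sin δ cos φ₁, cos δ − sin φ₁ sin φ₂ ) = atan2(0.140460, -0.202600) = 145.267°.
λ₂ = 56.489° + 145.267° = 201.756°, normalized to (−180°, 180°] → -158.244°.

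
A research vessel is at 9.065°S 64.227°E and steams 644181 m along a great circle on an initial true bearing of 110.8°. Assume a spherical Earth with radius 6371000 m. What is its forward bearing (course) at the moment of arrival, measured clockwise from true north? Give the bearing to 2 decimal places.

The arc subtends δ = 644181/6371000 = 0.101111 rad at the centre.
Converting: φ₁ = -0.158214 rad, θ = 1.933825 rad.
sin φ₂ = sin φ₁ cos δ + cos φ₁ sin δ cos θ = (-0.157555)(0.994893) + (0.987510)(0.100939)(-0.355107) = -0.192147
φ₂ = asin(-0.192147) = -0.193349 rad = -11.078°.
For the longitude increment, Δλ = atan2( sin θ sin δ cos φ₁, cos δ − sin φ₁ sin φ₂ ) = atan2(0.093182, 0.964619) = 5.518°.
λ₂ = 64.227° + 5.518° = 69.745°.
The forward bearing on arrival equals the back-azimuth from the destination plus 180°.
Back-azimuth from P₂ (-11.08°, 69.74°) to P₁ (-9.06°, 64.23°), with Δλ' = λ₁ − λ₂ = -5.52°: atan2( sin Δλ' cos φ₁ , cos φ₂ sin φ₁ − sin φ₂ cos φ₁ cos Δλ' ) = 289.83°.
Final bearing = (289.83° + 180°) mod 360° = 109.83°.

final bearing 109.83°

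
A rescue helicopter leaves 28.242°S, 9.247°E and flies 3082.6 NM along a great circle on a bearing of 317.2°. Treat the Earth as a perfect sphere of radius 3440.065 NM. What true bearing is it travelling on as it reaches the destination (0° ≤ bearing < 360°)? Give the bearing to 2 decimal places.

δ = 3082.6/3440.065 = 0.896088 rad (51.3420°).
Start latitude φ₁ = -0.492916 rad; initial bearing θ = 5.536184 rad.
sin φ₂ = sin φ₁ cos δ + cos φ₁ sin δ cos θ = (-0.473197)(0.624670) + (0.880957)(0.780889)(0.733730) = 0.209163
φ₂ = asin(0.209163) = 0.210719 rad = 12.073°.
For the longitude increment, Δλ = atan2( sin θ sin δ cos φ₁, cos δ − sin φ₁ sin φ₂ ) = atan2(-0.467408, 0.723645) = -32.859°.
Hence λ₂ = 9.247° + -32.859° = -23.612°.
The forward bearing on arrival equals the back-azimuth from the destination plus 180°.
Back-azimuth from P₂ (12.07°, -23.61°) to P₁ (-28.24°, 9.25°), with Δλ' = λ₁ − λ₂ = 32.86°: atan2( sin Δλ' cos φ₁ , cos φ₂ sin φ₁ − sin φ₂ cos φ₁ cos Δλ' ) = 142.26°.
Final bearing = (142.26° + 180°) mod 360° = 322.26°.

final bearing 322.26°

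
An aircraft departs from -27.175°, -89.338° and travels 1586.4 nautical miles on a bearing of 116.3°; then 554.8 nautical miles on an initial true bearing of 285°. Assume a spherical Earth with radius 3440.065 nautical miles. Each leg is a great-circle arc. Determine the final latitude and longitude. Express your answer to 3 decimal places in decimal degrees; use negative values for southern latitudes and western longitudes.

latitude -32.894°, longitude -70.537°

Apply the spherical direct solution leg by leg, carrying full precision between legs.
Leg 1: from (-27.175°, -89.338°), δ = 1586.4/3440.065 = 0.461154 rad, θ = 116.3° → φ = -35.760°, λ = -59.892°.
Leg 2: from (-35.760°, -59.892°), δ = 554.8/3440.065 = 0.161276 rad, θ = 285° → φ = -32.894°, λ = -70.537°.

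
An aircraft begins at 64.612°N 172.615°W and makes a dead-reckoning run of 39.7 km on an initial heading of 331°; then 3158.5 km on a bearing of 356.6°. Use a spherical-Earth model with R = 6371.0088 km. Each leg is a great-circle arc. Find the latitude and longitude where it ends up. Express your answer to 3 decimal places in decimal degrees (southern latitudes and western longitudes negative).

latitude 86.338°, longitude 33.188°

Apply the spherical direct solution leg by leg, carrying full precision between legs.
Leg 1: from (64.612°, -172.615°), δ = 39.7/6371.0088 = 0.006231 rad, θ = 331° → φ = 64.924°, λ = -173.023°.
Leg 2: from (64.924°, -173.023°), δ = 3158.5/6371.0088 = 0.495761 rad, θ = 356.6° → φ = 86.338°, λ = 33.188°.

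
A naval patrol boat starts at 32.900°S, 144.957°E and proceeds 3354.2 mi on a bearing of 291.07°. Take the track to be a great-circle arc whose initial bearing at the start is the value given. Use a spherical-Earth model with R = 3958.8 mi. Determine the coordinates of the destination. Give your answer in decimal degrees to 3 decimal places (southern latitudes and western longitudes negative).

latitude -7.664°, longitude 100.073°

δ = 3354.2/3958.8 = 0.847277 rad (48.5454°).
With φ₁ = -32.900° = -0.574213 rad and θ = 291.07° = 5.080130 rad:
sin φ₂ = sin φ₁ cos δ + cos φ₁ sin δ cos θ = (-0.543174)(0.662026) + (0.839620)(0.749480)(0.359508) = -0.133365
φ₂ = asin(-0.133365) = -0.133764 rad = -7.664°.
Δλ = atan2( sin θ sin δ cos φ₁ , cos δ − sin φ₁ sin φ₂ ) = atan2(-0.587206, 0.589586) = -0.783376 rad = -44.884°.
λ₂ = 144.957° + -44.884° = 100.073°.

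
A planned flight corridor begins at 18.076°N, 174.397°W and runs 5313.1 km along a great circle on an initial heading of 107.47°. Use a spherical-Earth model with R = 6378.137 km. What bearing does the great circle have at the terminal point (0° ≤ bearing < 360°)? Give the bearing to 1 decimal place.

final bearing 114.9°

The arc subtends δ = 5313.1/6378.137 = 0.833018 rad at the centre.
With φ₁ = 18.076° = 0.315486 rad and θ = 107.47° = 1.875705 rad:
sin φ₂ = sin φ₁ cos δ + cos φ₁ sin δ cos θ = (0.310278)(0.672646) + (0.950646)(0.739964)(-0.300206) = -0.002471
φ₂ = asin(-0.002471) = -0.002471 rad = -0.142°.
Then Δλ = atan2(0.670997, 0.673413) = 0.783602 rad, from sin θ sin δ cos φ₁ over cos δ − sin φ₁ sin φ₂.
λ₂ = λ₁ + Δλ = -129.500°.
The forward bearing on arrival equals the back-azimuth from the destination plus 180°.
Back-azimuth from P₂ (-0.1°, -129.5°) to P₁ (18.1°, -174.4°), with Δλ' = λ₁ − λ₂ = -44.9°: atan2( sin Δλ' cos φ₁ , cos φ₂ sin φ₁ − sin φ₂ cos φ₁ cos Δλ' ) = 294.9°.
Final bearing = (294.9° + 180°) mod 360° = 114.9°.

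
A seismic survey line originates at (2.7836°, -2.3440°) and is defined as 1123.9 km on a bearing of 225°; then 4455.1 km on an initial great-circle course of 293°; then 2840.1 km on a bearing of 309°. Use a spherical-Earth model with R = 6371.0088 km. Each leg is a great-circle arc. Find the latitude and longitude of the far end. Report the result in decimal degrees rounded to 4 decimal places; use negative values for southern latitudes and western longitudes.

latitude 26.1010°, longitude -68.5439°

Apply the spherical direct solution leg by leg, carrying full precision between legs.
Leg 1: from (2.7836°, -2.3440°), δ = 1123.9/6371.0088 = 0.176408 rad, θ = 225° → φ = -4.3666°, λ = -9.4933°.
Leg 2: from (-4.3666°, -9.4933°), δ = 4455.1/6371.0088 = 0.699277 rad, θ = 293° → φ = 11.0988°, λ = -46.6350°.
Leg 3: from (11.0988°, -46.6350°), δ = 2840.1/6371.0088 = 0.445785 rad, θ = 309° → φ = 26.1010°, λ = -68.5439°.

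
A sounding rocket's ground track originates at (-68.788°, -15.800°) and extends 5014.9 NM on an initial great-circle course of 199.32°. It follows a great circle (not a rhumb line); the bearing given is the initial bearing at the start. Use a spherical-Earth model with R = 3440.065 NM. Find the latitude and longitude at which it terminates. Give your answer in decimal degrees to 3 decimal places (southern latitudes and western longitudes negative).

latitude -26.384°, longitude -174.272°

Angular distance δ = d/R = 5014.9 / 3440.065 = 1.457792 rad.
Start latitude φ₁ = -1.200577 rad; initial bearing θ = 3.478790 rad.
sin φ₂ = sin φ₁ cos δ + cos φ₁ sin δ cos θ = (-0.932248)(0.112764) + (0.361820)(0.993622)(-0.943686) = -0.444390
φ₂ = asin(-0.444390) = -0.460493 rad = -26.384°.
Then Δλ = atan2(-0.118942, -0.301518) = -2.765855 rad, from sin θ sin δ cos φ₁ over cos δ − sin φ₁ sin φ₂.
λ₂ = -15.800° + -158.472° = -174.272°.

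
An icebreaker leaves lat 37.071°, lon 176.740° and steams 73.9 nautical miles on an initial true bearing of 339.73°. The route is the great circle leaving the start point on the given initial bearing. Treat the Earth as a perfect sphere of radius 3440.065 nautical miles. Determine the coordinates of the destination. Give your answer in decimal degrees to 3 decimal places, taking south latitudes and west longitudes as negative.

latitude 38.224°, longitude 176.197°

Angular distance δ = d/R = 73.9 / 3440.065 = 0.021482 rad.
Converting: φ₁ = 0.647011 rad, θ = 5.929407 rad.
Destination latitude: φ₂ = arcsin( sin φ₁ cos δ + cos φ₁ sin δ cos θ ) = arcsin(0.618743) = 38.224°.
For the longitude increment, Δλ = atan2( sin θ sin δ cos φ₁, cos δ − sin φ₁ sin φ₂ ) = atan2(-0.005938, 0.626789) = -0.543°.
λ₂ = 176.740° + -0.543° = 176.197°.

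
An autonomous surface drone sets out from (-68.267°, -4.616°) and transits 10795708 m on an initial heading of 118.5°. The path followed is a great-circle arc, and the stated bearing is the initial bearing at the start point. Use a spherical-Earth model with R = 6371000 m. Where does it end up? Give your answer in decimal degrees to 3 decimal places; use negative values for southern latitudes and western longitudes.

Angular distance δ = d/R = 10795708 / 6371000 = 1.694508 rad.
With φ₁ = -68.267° = -1.191484 rad and θ = 118.5° = 2.068215 rad:
Applying the spherical law of cosines for sides, sin φ₂ = sin φ₁ cos δ + cos φ₁ sin δ cos θ = -0.060708, so φ₂ = -3.480°.
Then Δλ = atan2(0.322923, -0.179789) = 2.078810 rad, from sin θ sin δ cos φ₁ over cos δ − sin φ₁ sin φ₂.
λ₂ = -4.616° + 119.107° = 114.491°.

latitude -3.480°, longitude 114.491°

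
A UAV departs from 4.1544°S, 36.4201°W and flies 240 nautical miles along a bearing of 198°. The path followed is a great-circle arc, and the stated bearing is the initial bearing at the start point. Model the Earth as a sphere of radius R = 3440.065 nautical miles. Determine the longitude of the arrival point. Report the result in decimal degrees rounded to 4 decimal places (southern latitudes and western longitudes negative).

longitude -37.6664°

Angular distance δ = d/R = 240 / 3440.065 = 0.069766 rad.
Start latitude φ₁ = -0.072508 rad; initial bearing θ = 3.455752 rad.
Applying the spherical law of cosines for sides, sin φ₂ = sin φ₁ cos δ + cos φ₁ sin δ cos θ = -0.138392, so φ₂ = -7.9548°.
Then Δλ = atan2(-0.021485, 0.987542) = -0.021752 rad, from sin θ sin δ cos φ₁ over cos δ − sin φ₁ sin φ₂.
Hence λ₂ = -36.4201° + -1.2463° = -37.6664°.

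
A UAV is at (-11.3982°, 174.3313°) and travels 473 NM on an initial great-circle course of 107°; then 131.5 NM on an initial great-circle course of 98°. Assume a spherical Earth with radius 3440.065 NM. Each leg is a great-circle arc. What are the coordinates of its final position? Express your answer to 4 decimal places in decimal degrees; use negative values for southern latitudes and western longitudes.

Apply the spherical direct solution leg by leg, carrying full precision between legs.
Leg 1: from (-11.3982°, 174.3313°), δ = 473/3440.065 = 0.137497 rad, θ = 107° → φ = -13.5943°, λ = -177.9186°.
Leg 2: from (-13.5943°, -177.9186°), δ = 131.5/3440.065 = 0.038226 rad, θ = 98° → φ = -13.8891°, λ = -175.6843°.

latitude -13.8891°, longitude -175.6843°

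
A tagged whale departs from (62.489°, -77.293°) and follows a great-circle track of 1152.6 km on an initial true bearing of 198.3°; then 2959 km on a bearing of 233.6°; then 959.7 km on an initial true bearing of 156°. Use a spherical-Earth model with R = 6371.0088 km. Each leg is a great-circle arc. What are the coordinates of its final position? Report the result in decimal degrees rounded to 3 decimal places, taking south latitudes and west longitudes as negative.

latitude 25.266°, longitude -104.276°

Apply the spherical direct solution leg by leg, carrying full precision between legs.
Leg 1: from (62.489°, -77.293°), δ = 1152.6/6371.0088 = 0.180913 rad, θ = 198.3° → φ = 52.517°, λ = -82.620°.
Leg 2: from (52.517°, -82.620°), δ = 2959/6371.0088 = 0.464448 rad, θ = 233.6° → φ = 33.211°, λ = -108.146°.
Leg 3: from (33.211°, -108.146°), δ = 959.7/6371.0088 = 0.150635 rad, θ = 156° → φ = 25.266°, λ = -104.276°.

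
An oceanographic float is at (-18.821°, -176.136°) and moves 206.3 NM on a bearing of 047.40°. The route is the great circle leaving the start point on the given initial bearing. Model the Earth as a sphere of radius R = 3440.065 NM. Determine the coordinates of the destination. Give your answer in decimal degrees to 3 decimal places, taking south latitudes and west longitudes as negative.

latitude -16.477°, longitude -173.499°

The arc subtends δ = 206.3/3440.065 = 0.059970 rad at the centre.
With φ₁ = -18.821° = -0.328488 rad and θ = 47.4° = 0.827286 rad:
Destination latitude: φ₂ = arcsin( sin φ₁ cos δ + cos φ₁ sin δ cos θ ) = arcsin(-0.283634) = -16.477°.
Δλ = atan2( sin θ sin δ cos φ₁ , cos δ − sin φ₁ sin φ₂ ) = atan2(0.041758, 0.906698) = 0.046023 rad = 2.637°.
λ₂ = λ₁ + Δλ = -173.499°.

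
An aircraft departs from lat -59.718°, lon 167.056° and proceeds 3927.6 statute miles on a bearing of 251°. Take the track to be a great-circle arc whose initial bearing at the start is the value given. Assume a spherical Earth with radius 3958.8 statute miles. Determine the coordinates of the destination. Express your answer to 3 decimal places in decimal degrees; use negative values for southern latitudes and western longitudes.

Central angle δ = d/R = 0.992119 rad.
Converting: φ₁ = -1.042276 rad, θ = 4.380776 rad.
sin φ₂ = sin φ₁ cos δ + cos φ₁ sin δ cos θ = (-0.863554)(0.546917) + (0.504256)(0.837187)(-0.325568) = -0.609733
φ₂ = asin(-0.609733) = -0.655724 rad = -37.570°.
Δλ = atan2( sin θ sin δ cos φ₁ , cos δ − sin φ₁ sin φ₂ ) = atan2(-0.399157, 0.020380) = -1.519784 rad = -87.077°.
λ₂ = λ₁ + Δλ = 79.979°.

latitude -37.570°, longitude 79.979°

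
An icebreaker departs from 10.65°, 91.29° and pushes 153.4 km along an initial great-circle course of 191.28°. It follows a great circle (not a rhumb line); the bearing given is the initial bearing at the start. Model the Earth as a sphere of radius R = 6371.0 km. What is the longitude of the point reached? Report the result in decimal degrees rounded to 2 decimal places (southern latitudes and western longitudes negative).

δ = 153.4/6371 = 0.024078 rad (1.3796°).
Start latitude φ₁ = 0.185878 rad; initial bearing θ = 3.338466 rad.
Destination latitude: φ₂ = arcsin( sin φ₁ cos δ + cos φ₁ sin δ cos θ ) = arcsin(0.161552) = 9.30°.
For the longitude increment, Δλ = atan2( sin θ sin δ cos φ₁, cos δ − sin φ₁ sin φ₂ ) = atan2(-0.004628, 0.969854) = -0.27°.
λ₂ = 91.29° + -0.27° = 91.02°.

longitude 91.02°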